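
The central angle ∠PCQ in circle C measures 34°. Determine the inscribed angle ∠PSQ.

Inscribed angle = 34° / 2 = 17° (inscribed angle theorem).

17°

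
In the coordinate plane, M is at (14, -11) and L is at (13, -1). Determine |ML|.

The horizontal distance is |13 - 14| = 1 and the vertical distance is |-1 - -11| = 10.
By the Pythagorean theorem, d = sqrt(1^2 + 10^2) = sqrt(101).

sqrt(101)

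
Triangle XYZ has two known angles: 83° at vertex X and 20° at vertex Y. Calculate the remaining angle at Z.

By the triangle angle sum property, the three interior angles of any triangle add up to 180°.
We know angle X = 83° and angle Y = 20°, so their sum is 103°.
Therefore angle Z = 180° - 103° = 77°.

77 degrees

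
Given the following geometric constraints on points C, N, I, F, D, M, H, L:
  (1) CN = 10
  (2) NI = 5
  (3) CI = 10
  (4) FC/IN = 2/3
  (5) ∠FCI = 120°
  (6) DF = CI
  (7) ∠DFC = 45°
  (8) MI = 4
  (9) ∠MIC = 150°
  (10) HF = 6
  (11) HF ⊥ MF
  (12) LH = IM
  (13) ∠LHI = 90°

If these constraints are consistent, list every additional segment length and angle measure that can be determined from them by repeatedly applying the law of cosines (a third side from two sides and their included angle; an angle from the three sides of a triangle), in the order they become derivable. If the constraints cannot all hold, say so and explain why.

The constraints are consistent. Derivable facts, in order:
After 1 step:
- CD ≈ 8
- CM ≈ 13.61
- IF ≈ 12.02
- ∠CIN = 75.52°
- ∠CNI = 75.52°
- ∠ICN = 28.96°
After 2 steps:
- ∠CDF = 17.14°
- ∠CFI = 46.1°
- ∠CIF = 13.9°
- ∠CMI = 21.55°
- ∠DCF = 117.86°
- ∠ICM = 8.45°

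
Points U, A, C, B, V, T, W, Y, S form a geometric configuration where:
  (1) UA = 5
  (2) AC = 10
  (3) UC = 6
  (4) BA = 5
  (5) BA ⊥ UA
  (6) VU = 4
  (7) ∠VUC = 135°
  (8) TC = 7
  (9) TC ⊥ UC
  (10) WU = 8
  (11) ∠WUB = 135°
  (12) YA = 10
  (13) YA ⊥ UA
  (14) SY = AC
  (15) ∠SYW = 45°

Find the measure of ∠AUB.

Step 1: By the law of cosines on triangle UAB: UB² = 5² + 5² − 2·5·5·cos(90°) = 50, so UB = 5·√2.
Step 2: By the inverse law of cosines on triangle AUB: cos(∠AUB) = (5² + (5·√2)² − 5²) / (2·5·5·√2) = 50/70.71 = 0.7071, so ∠AUB = 45°.

Therefore, the measure of angle ∠AUB = 45°.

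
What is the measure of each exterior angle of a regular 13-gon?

Each exterior angle of a regular n-gon is 360 / n.
For n = 13: 360 / 13 = 360/13 degrees.

360/13 degrees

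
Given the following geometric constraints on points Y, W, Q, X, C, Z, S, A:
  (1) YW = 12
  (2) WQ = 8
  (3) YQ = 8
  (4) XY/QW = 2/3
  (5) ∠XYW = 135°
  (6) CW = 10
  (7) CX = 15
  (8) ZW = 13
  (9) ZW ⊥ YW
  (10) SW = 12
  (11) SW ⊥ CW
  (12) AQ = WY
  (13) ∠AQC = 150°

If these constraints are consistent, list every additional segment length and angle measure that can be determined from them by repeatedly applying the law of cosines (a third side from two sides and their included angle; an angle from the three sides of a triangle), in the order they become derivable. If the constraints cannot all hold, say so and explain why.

The constraints are consistent. Derivable facts, in order:
After 1 step:
- CS = 2·√61
- WX ≈ 16.22
- YZ ≈ 17.69
- ∠QWY = 41.41°
- ∠QYW = 41.41°
- ∠WQY = 97.18°
After 2 steps:
- ∠CSW = 39.81°
- ∠CWX = 64.83°
- ∠CXW = 37.11°
- ∠SCW = 50.19°
- ∠WCX = 78.06°
- ∠WXY = 31.55°
- ∠WYZ = 47.29°
- ∠WZY = 42.71°
- ∠XWY = 13.45°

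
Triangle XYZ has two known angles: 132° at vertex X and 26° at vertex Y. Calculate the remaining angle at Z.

By the triangle angle sum property, the three interior angles of any triangle add up to 180°.
We know angle X = 132° and angle Y = 26°, so their sum is 158°.
Therefore angle Z = 180° - 158° = 22°.

22 degrees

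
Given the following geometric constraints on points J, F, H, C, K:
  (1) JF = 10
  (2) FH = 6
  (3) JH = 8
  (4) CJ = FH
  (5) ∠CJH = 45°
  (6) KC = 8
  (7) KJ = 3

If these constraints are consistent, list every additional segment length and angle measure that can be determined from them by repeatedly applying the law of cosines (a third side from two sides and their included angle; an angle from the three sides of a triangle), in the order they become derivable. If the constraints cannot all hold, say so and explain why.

The constraints are consistent. Derivable facts, in order:
After 1 step:
- HC ≈ 5.67
- ∠CJK = 121.86°
- ∠CKJ = 39.57°
- ∠FHJ = 90°
- ∠FJH = 36.87°
- ∠HFJ = 53.13°
- ∠JCK = 18.57°
After 2 steps:
- ∠CHJ = 48.47°
- ∠HCJ = 86.53°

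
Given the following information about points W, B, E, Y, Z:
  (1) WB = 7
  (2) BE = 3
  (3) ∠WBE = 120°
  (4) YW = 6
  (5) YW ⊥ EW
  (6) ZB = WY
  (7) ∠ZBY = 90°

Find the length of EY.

Step 1: By the law of cosines on triangle EBW: EW² = 3² + 7² − 2·3·7·cos(120°) = 79, so EW = √79.
Step 2: By the law of cosines on triangle EWY: EY² = √79² + 6² − 2·√79·6·cos(90°) = 115, so EY = √115.

Therefore, the length of EY = √115.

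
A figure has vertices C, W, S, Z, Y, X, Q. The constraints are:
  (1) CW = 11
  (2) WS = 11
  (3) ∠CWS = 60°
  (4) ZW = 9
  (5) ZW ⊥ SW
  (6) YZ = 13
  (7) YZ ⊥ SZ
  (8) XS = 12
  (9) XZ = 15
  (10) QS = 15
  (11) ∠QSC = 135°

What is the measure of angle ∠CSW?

Step 1: By the law of cosines on triangle SWC: SC² = 11² + 11² − 2·11·11·cos(60°) = 121, so SC = 11.
Step 2: By the inverse law of cosines on triangle CSW: cos(∠CSW) = (11² + 11² − 11²) / (2·11·11) = 121/242 = 0.5, so ∠CSW = 60°.

Therefore, the measure of angle ∠CSW = 60°.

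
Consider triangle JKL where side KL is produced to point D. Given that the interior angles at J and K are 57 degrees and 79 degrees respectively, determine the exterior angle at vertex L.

The interior angle at L is 180 - 57 - 79 = 44 degrees.
The exterior angle and interior angle at L are supplementary:
Exterior angle = 180 - 44 = 136 degrees.

136 degrees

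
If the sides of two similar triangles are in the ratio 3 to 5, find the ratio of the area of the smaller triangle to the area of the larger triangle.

Area scales with the square of linear dimensions. If every length is multiplied by 3/5, then the area is multiplied by (3/5)^2 = 9/25.
The area ratio is 9:25.

9:25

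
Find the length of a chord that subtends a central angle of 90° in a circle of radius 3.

Drop a perpendicular from the center to the chord, bisecting both the chord and the central angle.
Each half-chord = r sin(θ/2) = 3 sin(45°).
The full chord = 2 × 3 × sin(45°) = 3*sqrt(2).

3*sqrt(2)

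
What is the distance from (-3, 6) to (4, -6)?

The horizontal distance is |4 - -3| = 7 and the vertical distance is |-6 - 6| = 12.
By the Pythagorean theorem, d = sqrt(7^2 + 12^2) = sqrt(193).

sqrt(193)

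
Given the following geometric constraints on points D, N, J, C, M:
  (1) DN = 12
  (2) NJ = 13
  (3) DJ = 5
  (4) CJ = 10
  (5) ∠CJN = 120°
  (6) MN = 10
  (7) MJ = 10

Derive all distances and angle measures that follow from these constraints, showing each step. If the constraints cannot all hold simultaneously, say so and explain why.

The constraints are consistent.

Step 1: From NJ = 13, JC = 10, and ∠NJC = 120°, by the law of cosines:
  NC² = NJ² + JC² - 2·NJ·JC·cos(120°) = 169 + 100 + 130 = 399
  NC ≈ 19.97

Step 2: From DJ = 5, DN = 12, JN = 13, by the inverse law of cosines:
  cos(∠JDN) = (DJ² + DN² - JN²) / (2·DJ·DN)
  ∠JDN = 90°

Step 3: From ND = 12, NJ = 13, DJ = 5, by the inverse law of cosines:
  cos(∠DNJ) = (ND² + NJ² - DJ²) / (2·ND·NJ)
  ∠DNJ = 22.62°

Step 4: From NJ = 13, NM = 10, JM = 10, by the inverse law of cosines:
  cos(∠JNM) = (NJ² + NM² - JM²) / (2·NJ·NM)
  ∠JNM = 49.46°

Step 5: From JD = 5, JN = 13, DN = 12, by the inverse law of cosines:
  cos(∠DJN) = (JD² + JN² - DN²) / (2·JD·JN)
  ∠DJN = 67.38°

Step 6: From JM = 10, JN = 13, MN = 10, by the inverse law of cosines:
  cos(∠MJN) = (JM² + JN² - MN²) / (2·JM·JN)
  ∠MJN = 49.46°

Step 7: From MJ = 10, MN = 10, JN = 13, by the inverse law of cosines:
  cos(∠JMN) = (MJ² + MN² - JN²) / (2·MJ·MN)
  ∠JMN = 81.08°

Step 8: From NC = 19.97, NJ = 13, CJ = 10, by the inverse law of cosines:
  cos(∠CNJ) = (NC² + NJ² - CJ²) / (2·NC·NJ)
  ∠CNJ = 25.69°

Step 9: From CJ = 10, CN = 19.97, JN = 13, by the inverse law of cosines:
  cos(∠JCN) = (CJ² + CN² - JN²) / (2·CJ·CN)
  ∠JCN = 34.31°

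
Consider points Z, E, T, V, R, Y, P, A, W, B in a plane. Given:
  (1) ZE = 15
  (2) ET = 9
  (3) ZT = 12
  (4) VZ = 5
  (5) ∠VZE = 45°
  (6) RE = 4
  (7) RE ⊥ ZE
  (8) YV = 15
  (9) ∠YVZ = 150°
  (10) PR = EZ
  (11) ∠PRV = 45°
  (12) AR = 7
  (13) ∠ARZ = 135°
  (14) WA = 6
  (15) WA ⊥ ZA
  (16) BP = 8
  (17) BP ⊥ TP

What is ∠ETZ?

Step 1: By the inverse law of cosines on triangle ETZ: cos(∠ETZ) = (9² + 12² − 15²) / (2·9·12) = 0/216 = 0, so ∠ETZ = 90°.

Therefore, the measure of angle ∠ETZ = 90°.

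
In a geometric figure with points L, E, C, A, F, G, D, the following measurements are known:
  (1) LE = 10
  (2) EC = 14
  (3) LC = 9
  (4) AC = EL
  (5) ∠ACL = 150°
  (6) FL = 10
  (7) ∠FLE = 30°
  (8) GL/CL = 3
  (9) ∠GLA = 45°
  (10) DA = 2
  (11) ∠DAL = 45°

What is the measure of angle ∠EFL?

Step 1: By the law of cosines on triangle FLE: FE² = 10² + 10² − 2·10·10·cos(30°) = 26.79, so FE ≈ 5.18.
Step 2: By the inverse law of cosines on triangle EFL: cos(∠EFL) = (5.18² + 10² − 10²) / (2·5.18·10) = 26.79/103.53 = 0.2588, so ∠EFL = 75°.

Therefore, the measure of angle ∠EFL = 75°.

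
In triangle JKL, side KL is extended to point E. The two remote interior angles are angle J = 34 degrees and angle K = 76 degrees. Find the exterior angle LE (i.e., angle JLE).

Exterior angle = 34 + 76 = 110 degrees (exterior angle theorem).

110 degrees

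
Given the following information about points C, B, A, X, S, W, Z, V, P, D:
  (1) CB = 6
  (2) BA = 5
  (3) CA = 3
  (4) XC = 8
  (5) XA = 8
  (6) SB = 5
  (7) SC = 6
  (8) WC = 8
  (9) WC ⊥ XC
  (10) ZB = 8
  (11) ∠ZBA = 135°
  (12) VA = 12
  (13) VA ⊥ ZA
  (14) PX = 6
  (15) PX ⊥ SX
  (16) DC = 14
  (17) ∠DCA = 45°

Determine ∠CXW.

Step 1: By the law of cosines on triangle XCW: XW² = 8² + 8² − 2·8·8·cos(90°) = 128, so XW = 8·√2.
Step 2: By the inverse law of cosines on triangle CXW: cos(∠CXW) = (8² + (8·√2)² − 8²) / (2·8·8·√2) = 128/181.02 = 0.7071, so ∠CXW = 45°.

Therefore, the measure of angle ∠CXW = 45°.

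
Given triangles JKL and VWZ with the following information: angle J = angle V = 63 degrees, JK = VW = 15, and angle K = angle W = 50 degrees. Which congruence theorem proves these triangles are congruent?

Consider the given information: angle J = angle V = 63 degrees, JK = VW = 15, and angle K = angle W = 50 degrees
This is not SAS or HL: SAS requires two sides and the included angle between them. HL only applies to right triangles with matching hypotenuse and leg.
The correct criterion is ASA. Two pairs of corresponding angles and the included side are equal (Angle-Side-Angle).

ASA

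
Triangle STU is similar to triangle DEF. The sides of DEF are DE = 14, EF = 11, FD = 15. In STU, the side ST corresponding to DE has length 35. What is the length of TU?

k = 35/14 = 5/2. TU = 5/2 * 11 = 55/2.

55/2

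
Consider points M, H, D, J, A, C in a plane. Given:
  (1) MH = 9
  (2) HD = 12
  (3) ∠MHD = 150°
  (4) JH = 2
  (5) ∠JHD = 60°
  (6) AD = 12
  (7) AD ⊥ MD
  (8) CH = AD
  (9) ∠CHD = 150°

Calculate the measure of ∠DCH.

From the given relations: CH = AD = 12.
Step 1: By the law of cosines on triangle CHD: CD² = 12² + 12² − 2·12·12·cos(150°) = 537.42, so CD ≈ 23.18.
Step 2: By the inverse law of cosines on triangle DCH: cos(∠DCH) = (23.18² + 12² − 12²) / (2·23.18·12) = 537.42/556.37 = 0.9659, so ∠DCH = 15°.

Therefore, the measure of angle ∠DCH = 15°.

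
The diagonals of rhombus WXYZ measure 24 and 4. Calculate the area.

The diagonals of a rhombus divide it into four right triangles.
Each triangle has legs 24/ 2 = 12 and 4/2 = 2, so each has area (1/2)*12*2 = 12.
Four such triangles give total area = (d1 * d2) / 2 = 48.

48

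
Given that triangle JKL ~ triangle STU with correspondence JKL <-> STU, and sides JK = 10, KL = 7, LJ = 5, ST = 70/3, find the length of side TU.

Since the triangles are similar, the ratio of corresponding sides is constant.
Scale factor k = ST / JK = 70/3 / 10 = 7/3
TU = k * KL = 7/3 * 7 = 49/3

49/3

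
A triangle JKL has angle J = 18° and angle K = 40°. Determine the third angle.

By the triangle angle sum property, the three interior angles of any triangle add up to 180°.
We know angle J = 18° and angle K = 40°, so their sum is 58°.
Therefore angle L = 180° - 58° = 122°.

122 degrees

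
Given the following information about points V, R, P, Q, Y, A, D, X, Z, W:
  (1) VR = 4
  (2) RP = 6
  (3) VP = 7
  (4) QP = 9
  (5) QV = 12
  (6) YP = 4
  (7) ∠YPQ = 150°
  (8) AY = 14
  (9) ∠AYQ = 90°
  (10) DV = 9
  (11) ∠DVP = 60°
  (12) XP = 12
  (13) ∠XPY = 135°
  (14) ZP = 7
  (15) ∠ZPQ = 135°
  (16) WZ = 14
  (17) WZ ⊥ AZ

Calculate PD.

Step 1: By the law of cosines on triangle PVD: PD² = 7² + 9² − 2·7·9·cos(60°) = 67, so PD = √67.

Therefore, the length of PD = √67.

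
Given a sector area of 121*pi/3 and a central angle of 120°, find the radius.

The sector covers 120°/360° = 1/3 of the full circle.
Full circle area = 121*pi/3 / 1/3 = 121*pi.
Since full area = πr², we get r² = 121*pi/π = 121, so r = 11.

11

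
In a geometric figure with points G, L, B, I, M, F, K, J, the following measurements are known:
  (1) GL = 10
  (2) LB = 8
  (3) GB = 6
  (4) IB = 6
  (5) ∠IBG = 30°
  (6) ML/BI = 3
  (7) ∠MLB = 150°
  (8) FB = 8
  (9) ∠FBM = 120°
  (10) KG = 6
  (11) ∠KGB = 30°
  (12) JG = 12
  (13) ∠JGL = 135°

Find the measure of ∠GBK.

Step 1: By the law of cosines on triangle BGK: BK² = 6² + 6² − 2·6·6·cos(30°) = 9.65, so BK ≈ 3.11.
Step 2: By the inverse law of cosines on triangle GBK: cos(∠GBK) = (6² + 3.11² − 6²) / (2·6·3.11) = 9.65/37.27 = 0.2588, so ∠GBK = 75°.

Therefore, the measure of angle ∠GBK = 75°.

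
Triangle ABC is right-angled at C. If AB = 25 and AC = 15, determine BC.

Rearranging the Pythagorean theorem to solve for the unknown leg:
leg^2 = hypotenuse^2 - known_leg^2 = 625 - 225 = 400
leg = sqrt(400) = 20.

20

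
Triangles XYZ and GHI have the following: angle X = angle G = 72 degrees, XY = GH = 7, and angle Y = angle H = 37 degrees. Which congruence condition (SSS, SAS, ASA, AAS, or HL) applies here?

Consider the given information: angle X = angle G = 72 degrees, XY = GH = 7, and angle Y = angle H = 37 degrees
This is not SAS or HL: SAS requires two sides and the included angle between them. HL only applies to right triangles with matching hypotenuse and leg.
The correct criterion is ASA. Two pairs of corresponding angles and the included side are equal (Angle-Side-Angle).

ASA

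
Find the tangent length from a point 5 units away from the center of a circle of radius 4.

tangent = √(d² - r²) = √(5² - 4²) = √(25 - 16) = √9 = 3

3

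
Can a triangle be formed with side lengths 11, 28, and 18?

Yes.
The triangle inequality requires that the sum of any two sides exceeds the third.
Here 11 + 18 = 29 > 28, so the condition is met.

Yes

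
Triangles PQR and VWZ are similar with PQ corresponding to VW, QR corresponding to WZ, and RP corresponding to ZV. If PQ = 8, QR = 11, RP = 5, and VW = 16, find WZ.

Since the triangles are similar, the ratio of corresponding sides is constant.
Scale factor k = VW / PQ = 16 / 8 = 2
WZ = k * QR = 2 * 11 = 22

22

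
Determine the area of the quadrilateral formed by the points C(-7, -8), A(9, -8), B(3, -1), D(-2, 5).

Shoelace: sum of cross terms = 207, Area = (1/2)|207| = 207/2

207/2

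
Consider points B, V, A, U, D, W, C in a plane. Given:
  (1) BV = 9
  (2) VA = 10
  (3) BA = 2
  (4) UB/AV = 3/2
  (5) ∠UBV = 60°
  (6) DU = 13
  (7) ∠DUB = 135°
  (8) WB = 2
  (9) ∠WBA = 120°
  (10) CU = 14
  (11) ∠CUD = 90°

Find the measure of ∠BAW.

Step 1: By the law of cosines on triangle ABW: AW² = 2² + 2² − 2·2·2·cos(120°) = 12, so AW = 2·√3.
Step 2: By the inverse law of cosines on triangle BAW: cos(∠BAW) = (2² + (2·√3)² − 2²) / (2·2·2·√3) = 12/13.86 = 0.866, so ∠BAW = 30°.

Therefore, the measure of angle ∠BAW = 30°.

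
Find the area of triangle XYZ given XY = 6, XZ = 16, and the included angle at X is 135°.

When two sides and the included angle are known, the area formula is (1/2)ab sin(C).
The height from one side to the opposite vertex is 16 sin(135°) = 8*sqrt(2).
Area = (1/2) * 6 * 8*sqrt(2) = 24*sqrt(2).

24*sqrt(2)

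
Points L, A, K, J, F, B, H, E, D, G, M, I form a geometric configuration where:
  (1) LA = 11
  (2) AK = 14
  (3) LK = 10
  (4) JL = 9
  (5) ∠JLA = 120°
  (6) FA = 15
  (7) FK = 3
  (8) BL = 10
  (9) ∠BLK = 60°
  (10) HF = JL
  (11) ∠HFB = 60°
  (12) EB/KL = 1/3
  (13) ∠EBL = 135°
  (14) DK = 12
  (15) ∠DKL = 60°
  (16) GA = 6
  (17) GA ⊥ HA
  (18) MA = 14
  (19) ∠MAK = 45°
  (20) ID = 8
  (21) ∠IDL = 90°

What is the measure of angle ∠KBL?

Step 1: By the law of cosines on triangle BLK: BK² = 10² + 10² − 2·10·10·cos(60°) = 100, so BK = 10.
Step 2: By the inverse law of cosines on triangle KBL: cos(∠KBL) = (10² + 10² − 10²) / (2·10·10) = 100/200 = 0.5, so ∠KBL = 60°.

Therefore, the measure of angle ∠KBL = 60°.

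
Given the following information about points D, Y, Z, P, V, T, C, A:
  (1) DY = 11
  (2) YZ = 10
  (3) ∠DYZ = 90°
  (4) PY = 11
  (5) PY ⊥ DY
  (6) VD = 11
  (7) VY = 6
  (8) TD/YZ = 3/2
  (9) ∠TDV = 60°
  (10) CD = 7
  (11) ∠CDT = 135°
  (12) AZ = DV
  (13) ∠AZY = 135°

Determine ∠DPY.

Step 1: By the law of cosines on triangle PYD: PD² = 11² + 11² − 2·11·11·cos(90°) = 242, so PD = 11·√2.
Step 2: By the inverse law of cosines on triangle DPY: cos(∠DPY) = ((11·√2)² + 11² − 11²) / (2·11·√2·11) = 242/342.24 = 0.7071, so ∠DPY = 45°.

Therefore, the measure of angle ∠DPY = 45°.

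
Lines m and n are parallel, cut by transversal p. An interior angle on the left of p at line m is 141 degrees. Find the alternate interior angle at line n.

Alternate interior angles are equal: 141 degrees.

141 degrees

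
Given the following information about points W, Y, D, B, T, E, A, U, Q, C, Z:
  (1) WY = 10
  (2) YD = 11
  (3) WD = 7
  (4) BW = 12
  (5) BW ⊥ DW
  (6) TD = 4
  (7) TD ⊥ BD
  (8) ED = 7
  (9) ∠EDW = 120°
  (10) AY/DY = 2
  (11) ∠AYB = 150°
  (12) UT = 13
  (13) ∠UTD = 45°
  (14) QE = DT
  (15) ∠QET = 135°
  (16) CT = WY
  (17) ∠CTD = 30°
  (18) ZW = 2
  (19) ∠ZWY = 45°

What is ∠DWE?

Step 1: By the law of cosines on triangle WDE: WE² = 7² + 7² − 2·7·7·cos(120°) = 147, so WE = 7·√3.
Step 2: By the inverse law of cosines on triangle DWE: cos(∠DWE) = (7² + (7·√3)² − 7²) / (2·7·7·√3) = 147/169.74 = 0.866, so ∠DWE = 30°.

Therefore, the measure of angle ∠DWE = 30°.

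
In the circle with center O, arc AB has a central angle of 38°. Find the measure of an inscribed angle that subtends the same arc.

By the inscribed angle theorem, the inscribed angle is half the central angle.
Inscribed angle = 38° / 2 = 19°

19°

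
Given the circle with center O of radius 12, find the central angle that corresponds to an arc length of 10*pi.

Arc length L = 2πr × θ/360, so θ = 360L / (2πr).
θ = 360 × 10*pi / (2π × 12)
θ = 150°
θ = 150°

150°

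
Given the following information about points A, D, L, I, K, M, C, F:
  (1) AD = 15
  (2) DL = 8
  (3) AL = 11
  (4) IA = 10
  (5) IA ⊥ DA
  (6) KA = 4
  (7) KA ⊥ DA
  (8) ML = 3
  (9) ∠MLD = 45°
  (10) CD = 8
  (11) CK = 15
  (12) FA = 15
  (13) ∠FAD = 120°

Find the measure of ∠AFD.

Step 1: By the law of cosines on triangle FAD: FD² = 15² + 15² − 2·15·15·cos(120°) = 675, so FD = 15·√3.
Step 2: By the inverse law of cosines on triangle AFD: cos(∠AFD) = (15² + (15·√3)² − 15²) / (2·15·15·√3) = 675/779.42 = 0.866, so ∠AFD = 30°.

Therefore, the measure of angle ∠AFD = 30°.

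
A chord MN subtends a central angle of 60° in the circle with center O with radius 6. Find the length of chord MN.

Chord length = 2r sin(θ/2)
= 2 × 6 × sin(60°/2)
= 2 × 6 × sin(30°)
= 6

6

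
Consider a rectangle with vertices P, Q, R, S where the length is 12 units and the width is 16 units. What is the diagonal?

d = sqrt(12^2 + 16^2) = sqrt(400) = 20

20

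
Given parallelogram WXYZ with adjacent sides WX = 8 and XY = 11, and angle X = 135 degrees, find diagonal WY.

Law of cosines: d^2 = 8^2 + 11^2 - 2(8)(11)cos(135°) = 88*sqrt(2) + 185, so d = sqrt(88*sqrt(2) + 185).

sqrt(88*sqrt(2) + 185)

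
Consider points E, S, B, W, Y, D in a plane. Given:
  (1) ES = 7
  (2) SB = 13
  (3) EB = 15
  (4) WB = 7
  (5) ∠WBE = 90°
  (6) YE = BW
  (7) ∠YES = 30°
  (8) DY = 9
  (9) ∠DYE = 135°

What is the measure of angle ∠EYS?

From the given relations: YE = BW = 7.
Step 1: By the law of cosines on triangle YES: YS² = 7² + 7² − 2·7·7·cos(30°) = 13.13, so YS ≈ 3.62.
Step 2: By the inverse law of cosines on triangle EYS: cos(∠EYS) = (7² + 3.62² − 7²) / (2·7·3.62) = 13.13/50.73 = 0.2588, so ∠EYS = 75°.

Therefore, the measure of angle ∠EYS = 75°.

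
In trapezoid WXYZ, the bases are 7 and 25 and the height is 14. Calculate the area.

Area = (7 + 25) * 14 / 2 = 448 / 2 = 224

224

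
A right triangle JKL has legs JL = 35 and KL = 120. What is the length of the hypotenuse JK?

In a right triangle, the square of the hypotenuse equals the sum of the squares of the two legs.
The legs are 35 and 120, so the hypotenuse = sqrt(1225 + 14400) = sqrt(15625) = 125.

125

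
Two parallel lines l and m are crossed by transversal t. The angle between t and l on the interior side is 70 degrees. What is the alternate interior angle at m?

Alternate interior angles formed by parallel lines and a transversal are equal.
The given angle is 70 degrees.
The alternate interior angle = 70 degrees.

70 degrees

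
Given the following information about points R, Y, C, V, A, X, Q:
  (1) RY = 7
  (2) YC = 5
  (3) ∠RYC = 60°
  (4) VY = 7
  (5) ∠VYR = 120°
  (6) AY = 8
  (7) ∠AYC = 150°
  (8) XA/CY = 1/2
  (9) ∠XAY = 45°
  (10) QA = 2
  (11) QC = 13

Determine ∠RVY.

Step 1: By the law of cosines on triangle VYR: VR² = 7² + 7² − 2·7·7·cos(120°) = 147, so VR = 7·√3.
Step 2: By the inverse law of cosines on triangle RVY: cos(∠RVY) = ((7·√3)² + 7² − 7²) / (2·7·√3·7) = 147/169.74 = 0.866, so ∠RVY = 30°.

Therefore, the measure of angle ∠RVY = 30°.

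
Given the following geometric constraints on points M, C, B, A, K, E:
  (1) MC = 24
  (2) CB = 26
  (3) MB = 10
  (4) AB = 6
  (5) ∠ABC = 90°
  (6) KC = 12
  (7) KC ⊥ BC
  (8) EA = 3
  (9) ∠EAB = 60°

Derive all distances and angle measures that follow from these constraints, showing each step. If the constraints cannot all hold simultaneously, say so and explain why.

The constraints are consistent.

Step 1: From CB = 26, BA = 6, and ∠CBA = 90°, by the law of cosines:
  CA² = CB² + BA² - 2·CB·BA·cos(90°) = 676 + 36 - 0 = 712
  CA = 2·√178

Step 2: From BC = 26, CK = 12, and ∠BCK = 90°, by the law of cosines:
  BK² = BC² + CK² - 2·BC·CK·cos(90°) = 676 + 144 - 0 = 820
  BK ≈ 28.64

Step 3: From BA = 6, AE = 3, and ∠BAE = 60°, by the law of cosines:
  BE² = BA² + AE² - 2·BA·AE·cos(60°) = 36 + 9 - 18 = 27
  BE = 3·√3

Step 4: From MB = 10, MC = 24, BC = 26, by the inverse law of cosines:
  cos(∠BMC) = (MB² + MC² - BC²) / (2·MB·MC)
  ∠BMC = 90°

Step 5: From CB = 26, CM = 24, BM = 10, by the inverse law of cosines:
  cos(∠BCM) = (CB² + CM² - BM²) / (2·CB·CM)
  ∠BCM = 22.62°

Step 6: From BC = 26, BM = 10, CM = 24, by the inverse law of cosines:
  cos(∠CBM) = (BC² + BM² - CM²) / (2·BC·BM)
  ∠CBM = 67.38°

Step 7: From CA = 2·√178, CB = 26, AB = 6, by the inverse law of cosines:
  cos(∠ACB) = (CA² + CB² - AB²) / (2·CA·CB)
  ∠ACB = 12.99°

Step 8: From BA = 6, BE = 3·√3, AE = 3, by the inverse law of cosines:
  cos(∠ABE) = (BA² + BE² - AE²) / (2·BA·BE)
  ∠ABE = 30°

Step 9: From BC = 26, BK = 28.64, CK = 12, by the inverse law of cosines:
  cos(∠CBK) = (BC² + BK² - CK²) / (2·BC·BK)
  ∠CBK = 24.78°

Step 10: From AB = 6, AC = 2·√178, BC = 26, by the inverse law of cosines:
  cos(∠BAC) = (AB² + AC² - BC²) / (2·AB·AC)
  ∠BAC = 77.01°

Step 11: From KB = 28.64, KC = 12, BC = 26, by the inverse law of cosines:
  cos(∠BKC) = (KB² + KC² - BC²) / (2·KB·KC)
  ∠BKC = 65.22°

Step 12: From EA = 3, EB = 3·√3, AB = 6, by the inverse law of cosines:
  cos(∠AEB) = (EA² + EB² - AB²) / (2·EA·EB)
  ∠AEB = 90°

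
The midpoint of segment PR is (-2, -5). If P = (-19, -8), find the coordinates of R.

Using the midpoint formula: M = ((x1 + x2)/2, (y1 + y2)/2)
We know M = (-2, -5) and P = (-19, -8)
For x: -2 = (-19 + x2)/2, so x2 = 2*-2 - -19 = 15
For y: -5 = (-8 + y2)/2, so y2 = 2*-5 - -8 = -2
R = (15, -2)

(15, -2)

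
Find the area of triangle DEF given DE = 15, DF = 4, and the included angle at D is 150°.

When two sides and the included angle are known, the area formula is (1/2)ab sin(C).
The height from one side to the opposite vertex is 4 sin(150°) = 2.
Area = (1/2) * 15 * 2 = 15.

15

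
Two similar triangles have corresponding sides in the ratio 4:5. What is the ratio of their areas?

Area ratio = (side ratio)^2 = (4/5)^2 = 16:25.

16:25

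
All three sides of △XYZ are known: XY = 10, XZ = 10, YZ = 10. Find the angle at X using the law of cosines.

By the inverse law of cosines: cos(X) = (XY² + XZ² - YZ²) / (2 × XY × XZ)
cos(X) = (10² + 10² - (10)²) / (2 × 10 × 10)
cos(X) = (100 + 100 - (100)) / 200
cos(X) = 1/2
X = arccos(1/2) = 60°

60°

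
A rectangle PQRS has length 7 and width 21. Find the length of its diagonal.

A rectangle's diagonal splits it into two right triangles, with the diagonal as the hypotenuse.
By the Pythagorean theorem, d^2 = 7^2 + 21^2 = 490.
Therefore d = sqrt(490) = 7*sqrt(10).

7*sqrt(10)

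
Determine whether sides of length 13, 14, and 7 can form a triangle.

Yes.
The triangle inequality requires that the sum of any two sides exceeds the third.
Here 7 + 13 = 20 > 14, so the condition is met.

Yes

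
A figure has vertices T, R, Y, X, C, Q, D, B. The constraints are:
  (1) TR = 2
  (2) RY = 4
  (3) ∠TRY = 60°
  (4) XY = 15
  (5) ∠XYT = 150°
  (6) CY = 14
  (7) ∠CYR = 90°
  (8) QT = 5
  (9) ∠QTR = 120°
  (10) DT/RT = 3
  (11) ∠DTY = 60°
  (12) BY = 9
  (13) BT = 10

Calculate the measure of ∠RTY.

Step 1: By the law of cosines on triangle TRY: TY² = 2² + 4² − 2·2·4·cos(60°) = 12, so TY = 2·√3.
Step 2: By the inverse law of cosines on triangle RTY: cos(∠RTY) = (2² + (2·√3)² − 4²) / (2·2·2·√3) = 0/13.86 = 0, so ∠RTY = 90°.

Therefore, the measure of angle ∠RTY = 90°.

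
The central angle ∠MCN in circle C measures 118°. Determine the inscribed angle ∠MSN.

By the inscribed angle theorem, the inscribed angle is half the central angle.
Inscribed angle = 118° / 2 = 59°

59°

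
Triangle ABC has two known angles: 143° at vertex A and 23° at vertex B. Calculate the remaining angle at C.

Let angle C = x. Then 143 + 23 + x = 180.
x = 180 - 166 = 14 degrees.

14 degrees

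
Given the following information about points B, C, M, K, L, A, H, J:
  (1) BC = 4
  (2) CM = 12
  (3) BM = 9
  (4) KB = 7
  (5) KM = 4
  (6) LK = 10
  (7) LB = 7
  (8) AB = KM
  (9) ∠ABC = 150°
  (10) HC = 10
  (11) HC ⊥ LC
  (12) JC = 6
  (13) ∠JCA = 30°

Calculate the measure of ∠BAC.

From the given relations: AB = KM = 4.
Step 1: By the law of cosines on triangle ABC: AC² = 4² + 4² − 2·4·4·cos(150°) = 59.71, so AC ≈ 7.73.
Step 2: By the inverse law of cosines on triangle BAC: cos(∠BAC) = (4² + 7.73² − 4²) / (2·4·7.73) = 59.71/61.82 = 0.9659, so ∠BAC = 15°.

Therefore, the measure of angle ∠BAC = 15°.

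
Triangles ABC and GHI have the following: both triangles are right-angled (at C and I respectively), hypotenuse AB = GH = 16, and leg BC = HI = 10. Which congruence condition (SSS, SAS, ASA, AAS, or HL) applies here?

The given information provides:
both triangles are right-angled (at C and I respectively), hypotenuse AB = GH = 16, and leg BC = HI = 10
This matches the HL congruence theorem.
The hypotenuse and one leg of two right triangles are equal (Hypotenuse-Leg).

HL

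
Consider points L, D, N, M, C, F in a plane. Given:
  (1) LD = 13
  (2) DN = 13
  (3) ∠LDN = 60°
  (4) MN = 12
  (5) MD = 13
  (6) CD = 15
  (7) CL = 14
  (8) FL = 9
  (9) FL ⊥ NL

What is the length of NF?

Step 1: By the law of cosines on triangle LDN: LN² = 13² + 13² − 2·13·13·cos(60°) = 169, so LN = 13.
Step 2: By the law of cosines on triangle NLF: NF² = 13² + 9² − 2·13·9·cos(90°) = 250, so NF = 5·√10.

Therefore, the length of NF = 5·√10.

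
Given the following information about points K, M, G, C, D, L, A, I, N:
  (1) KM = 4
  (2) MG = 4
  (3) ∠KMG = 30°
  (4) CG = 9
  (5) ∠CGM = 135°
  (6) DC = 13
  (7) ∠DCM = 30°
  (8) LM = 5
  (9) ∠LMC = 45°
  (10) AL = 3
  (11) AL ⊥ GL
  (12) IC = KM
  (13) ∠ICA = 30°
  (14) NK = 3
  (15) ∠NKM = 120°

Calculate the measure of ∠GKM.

Step 1: By the law of cosines on triangle KMG: KG² = 4² + 4² − 2·4·4·cos(30°) = 4.29, so KG ≈ 2.07.
Step 2: By the inverse law of cosines on triangle GKM: cos(∠GKM) = (2.07² + 4² − 4²) / (2·2.07·4) = 4.29/16.56 = 0.2588, so ∠GKM = 75°.

Therefore, the measure of angle ∠GKM = 75°.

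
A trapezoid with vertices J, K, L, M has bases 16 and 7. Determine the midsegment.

midsegment = (16 + 7) / 2 = 23 / 2 = 23/2

23/2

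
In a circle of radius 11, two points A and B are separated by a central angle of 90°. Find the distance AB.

Chord length = 2r sin(θ/2)
= 2 × 11 × sin(90°/2)
= 2 × 11 × sin(45°)
= 11*sqrt(2)

11*sqrt(2)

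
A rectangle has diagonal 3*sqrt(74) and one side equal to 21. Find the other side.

The diagonal of a rectangle forms a right triangle with the two sides.
Rearranging the Pythagorean theorem: missing side = sqrt(d^2 - known^2).
= sqrt(666 - 441) = sqrt(225) = 15.

15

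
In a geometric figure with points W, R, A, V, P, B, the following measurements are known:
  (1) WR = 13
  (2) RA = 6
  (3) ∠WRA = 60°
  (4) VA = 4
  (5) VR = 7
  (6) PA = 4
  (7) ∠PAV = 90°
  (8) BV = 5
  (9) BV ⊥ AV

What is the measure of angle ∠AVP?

Step 1: By the law of cosines on triangle VAP: VP² = 4² + 4² − 2·4·4·cos(90°) = 32, so VP = 4·√2.
Step 2: By the inverse law of cosines on triangle AVP: cos(∠AVP) = (4² + (4·√2)² − 4²) / (2·4·4·√2) = 32/45.25 = 0.7071, so ∠AVP = 45°.

Therefore, the measure of angle ∠AVP = 45°.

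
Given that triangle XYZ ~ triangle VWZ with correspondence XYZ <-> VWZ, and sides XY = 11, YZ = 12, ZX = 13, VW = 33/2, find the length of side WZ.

k = 33/2/11 = 3/2. WZ = 3/2 * 12 = 18.

18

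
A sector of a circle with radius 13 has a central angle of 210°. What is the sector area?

Sector area = πr² × θ/360
= π × 13² × 7/12
= π × 169 × 7/12
= 1183*pi/12

1183*pi/12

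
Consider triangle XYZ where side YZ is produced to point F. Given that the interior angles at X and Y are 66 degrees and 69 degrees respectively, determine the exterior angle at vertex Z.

By the exterior angle theorem, an exterior angle of a triangle equals the sum of the two remote interior angles.
Exterior angle = angle X + angle Y
Exterior angle = 66 + 69 = 135 degrees

135 degrees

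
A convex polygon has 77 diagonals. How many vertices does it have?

Using d = n(n - 3)/2, we solve 77 = n(n - 3)/2.
So n(n - 3) = 154.
Testing n = 14: 14 * 11 = 154 = 154. Correct.
The polygon has 14 sides.

14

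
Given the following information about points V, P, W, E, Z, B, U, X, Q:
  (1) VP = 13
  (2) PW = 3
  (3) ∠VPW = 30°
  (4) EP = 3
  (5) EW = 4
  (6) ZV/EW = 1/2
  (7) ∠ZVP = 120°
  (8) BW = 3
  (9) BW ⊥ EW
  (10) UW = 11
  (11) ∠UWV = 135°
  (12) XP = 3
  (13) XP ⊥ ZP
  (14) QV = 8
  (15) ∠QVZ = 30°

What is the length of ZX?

From the given relations: ZV = 1/2·EW = 1/2·4 = 2.
Step 1: By the law of cosines on triangle ZVP: ZP² = 2² + 13² − 2·2·13·cos(120°) = 199, so ZP = √199.
Step 2: By the law of cosines on triangle ZPX: ZX² = √199² + 3² − 2·√199·3·cos(90°) = 208, so ZX = 4·√13.

Therefore, the length of ZX = 4·√13.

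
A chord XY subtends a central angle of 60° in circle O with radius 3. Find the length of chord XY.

Drop a perpendicular from the center to the chord, bisecting both the chord and the central angle.
Each half-chord = r sin(θ/2) = 3 sin(30°).
The full chord = 2 × 3 × sin(30°) = 3.

3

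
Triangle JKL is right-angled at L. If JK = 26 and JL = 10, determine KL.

Rearranging the Pythagorean theorem to solve for the unknown leg:
leg^2 = hypotenuse^2 - known_leg^2 = 676 - 100 = 576
leg = sqrt(576) = 24.

24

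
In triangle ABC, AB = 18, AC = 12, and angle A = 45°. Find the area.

Area = (1/2) * AB * AC * sin(A)
Area = (1/2) * 18 * 12 * sin(45°)
Area = (1/2) * 18 * 12 * sqrt(2)/2
Area = 54*sqrt(2)

54*sqrt(2)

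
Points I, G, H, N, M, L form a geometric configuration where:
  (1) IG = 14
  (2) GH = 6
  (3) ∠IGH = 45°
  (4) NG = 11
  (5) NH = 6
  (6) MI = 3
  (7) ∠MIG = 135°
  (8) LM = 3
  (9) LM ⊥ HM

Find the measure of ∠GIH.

Step 1: By the law of cosines on triangle IGH: IH² = 14² + 6² − 2·14·6·cos(45°) = 113.21, so IH ≈ 10.64.
Step 2: By the inverse law of cosines on triangle GIH: cos(∠GIH) = (14² + 10.64² − 6²) / (2·14·10.64) = 273.21/297.92 = 0.9171, so ∠GIH = 23.5°.

Therefore, the measure of angle ∠GIH = 23.5°.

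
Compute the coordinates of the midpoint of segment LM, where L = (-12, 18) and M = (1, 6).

The midpoint is the point halfway along the segment.
Move half the horizontal distance: -12 + (1 - -12)/2 = -12 + 13/2 = -11/2
Move half the vertical distance: 18 + (6 - 18)/2 = 18 + -12/2 = 12
Midpoint = (-11/2, 12)

(-11/2, 12)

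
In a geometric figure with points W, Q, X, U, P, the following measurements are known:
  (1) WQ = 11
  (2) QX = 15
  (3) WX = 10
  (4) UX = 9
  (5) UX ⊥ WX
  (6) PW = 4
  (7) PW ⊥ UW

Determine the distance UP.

Step 1: By the law of cosines on triangle UXW: UW² = 9² + 10² − 2·9·10·cos(90°) = 181, so UW = √181.
Step 2: By the law of cosines on triangle UWP: UP² = √181² + 4² − 2·√181·4·cos(90°) = 197, so UP = √197.

Therefore, the length of UP = √197.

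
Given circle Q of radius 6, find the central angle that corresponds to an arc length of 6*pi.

The full circumference is 2πr = 12*pi.
The arc is 6*pi / 12*pi = 1/2 of the full circle.
So the central angle = 1/2 × 360° = 180°.

180°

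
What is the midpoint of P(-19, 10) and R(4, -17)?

The midpoint is the point halfway along the segment.
Move half the horizontal distance: -19 + (4 - -19)/2 = -19 + 23/2 = -15/2
Move half the vertical distance: 10 + (-17 - 10)/2 = 10 + -27/2 = -7/2
Midpoint = (-15/2, -7/2)

(-15/2, -7/2)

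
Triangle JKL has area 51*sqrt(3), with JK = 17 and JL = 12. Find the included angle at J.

sin(C) = 2 * 51*sqrt(3) / (17 * 12) = sqrt(3)/2, so C = arcsin(sqrt(3)/2) = 60°.
Since sin(180° - C) = sin(C), the obtuse angle 120° gives the same area, so C = 60° or C = 120°.

60° or 120°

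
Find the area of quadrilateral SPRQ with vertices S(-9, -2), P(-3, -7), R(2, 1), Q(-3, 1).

Shoelace: sum of cross terms = 88, Area = (1/2)|88| = 44

44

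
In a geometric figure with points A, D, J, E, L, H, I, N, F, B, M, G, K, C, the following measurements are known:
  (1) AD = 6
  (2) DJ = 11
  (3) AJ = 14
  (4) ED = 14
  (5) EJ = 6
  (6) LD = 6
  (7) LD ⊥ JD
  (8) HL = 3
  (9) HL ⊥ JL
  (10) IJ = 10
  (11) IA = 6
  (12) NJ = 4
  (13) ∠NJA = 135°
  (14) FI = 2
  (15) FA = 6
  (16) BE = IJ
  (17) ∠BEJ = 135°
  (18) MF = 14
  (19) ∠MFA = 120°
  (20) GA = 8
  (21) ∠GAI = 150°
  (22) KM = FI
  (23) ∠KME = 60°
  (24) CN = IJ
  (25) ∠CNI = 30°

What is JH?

Step 1: By the law of cosines on triangle LDJ: LJ² = 6² + 11² − 2·6·11·cos(90°) = 157, so LJ = √157.
Step 2: By the law of cosines on triangle JLH: JH² = √157² + 3² − 2·√157·3·cos(90°) = 166, so JH = √166.

Therefore, the length of JH = √166.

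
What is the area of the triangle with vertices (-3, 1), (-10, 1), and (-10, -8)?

Shoelace: Area = (1/2)|-3(1--8) + -10(-8-1) + -10(1-1)| = (1/2)(63) = 63/2

63/2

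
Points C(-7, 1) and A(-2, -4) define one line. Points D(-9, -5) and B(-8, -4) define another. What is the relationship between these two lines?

Slope of line 1: m1 = (-4 - 1)/(-2 - -7) = -5/5 = -1
Slope of line 2: m2 = (-4 - -5)/(-8 - -9) = 1/1 = 1
m1 * m2 = (-1) * (1) = -1 = -1, so the lines are perpendicular.

Perpendicular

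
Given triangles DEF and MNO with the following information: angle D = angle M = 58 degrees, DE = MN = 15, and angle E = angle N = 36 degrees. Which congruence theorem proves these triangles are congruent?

Consider the given information: angle D = angle M = 58 degrees, DE = MN = 15, and angle E = angle N = 36 degrees
This is not SSS or SAS: SSS requires all three pairs of sides, but we don't have that. SAS requires two sides and the included angle between them.
The correct criterion is ASA. Two pairs of corresponding angles and the included side are equal (Angle-Side-Angle).

ASA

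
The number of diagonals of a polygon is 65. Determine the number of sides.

Using d = n(n - 3)/2, we solve 65 = n(n - 3)/2.
So n(n - 3) = 130.
Testing n = 13: 13 * 10 = 130 = 130. Correct.
The polygon has 13 sides.

13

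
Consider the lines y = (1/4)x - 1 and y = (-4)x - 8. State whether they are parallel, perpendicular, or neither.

Slope of line 1: m1 = 1/4
Slope of line 2: m2 = -4
m1 * m2 = (1/4) * (-4) = -1 = -1, so the lines are perpendicular.

Perpendicular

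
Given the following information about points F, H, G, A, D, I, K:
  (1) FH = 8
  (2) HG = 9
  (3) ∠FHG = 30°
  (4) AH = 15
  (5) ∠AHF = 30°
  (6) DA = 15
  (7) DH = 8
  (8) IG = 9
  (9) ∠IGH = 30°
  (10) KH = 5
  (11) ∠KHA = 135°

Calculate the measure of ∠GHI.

Step 1: By the law of cosines on triangle HGI: HI² = 9² + 9² − 2·9·9·cos(30°) = 21.7, so HI ≈ 4.66.
Step 2: By the inverse law of cosines on triangle GHI: cos(∠GHI) = (9² + 4.66² − 9²) / (2·9·4.66) = 21.7/83.86 = 0.2588, so ∠GHI = 75°.

Therefore, the measure of angle ∠GHI = 75°.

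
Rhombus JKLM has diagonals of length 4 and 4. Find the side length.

Half-diagonals are 2 and 2. side = sqrt(2^2 + 2^2) = sqrt(8) = 2*sqrt(2)

2*sqrt(2)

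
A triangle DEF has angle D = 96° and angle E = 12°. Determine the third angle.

By the triangle angle sum property, the three interior angles of any triangle add up to 180°.
We know angle D = 96° and angle E = 12°, so their sum is 108°.
Therefore angle F = 180° - 108° = 72°.

72 degrees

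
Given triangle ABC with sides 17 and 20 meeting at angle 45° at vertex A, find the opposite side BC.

When two sides and the included angle are known, the law of cosines gives the third side.
c^2 = a^2 + b^2 - 2ab cos(C) generalizes the Pythagorean theorem to non-right triangles.
Here: BC^2 = 289 + 400 - 680*(sqrt(2)/2) = 689 - 340*sqrt(2)
BC = sqrt(689 - 340*sqrt(2))

sqrt(689 - 340*sqrt(2))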